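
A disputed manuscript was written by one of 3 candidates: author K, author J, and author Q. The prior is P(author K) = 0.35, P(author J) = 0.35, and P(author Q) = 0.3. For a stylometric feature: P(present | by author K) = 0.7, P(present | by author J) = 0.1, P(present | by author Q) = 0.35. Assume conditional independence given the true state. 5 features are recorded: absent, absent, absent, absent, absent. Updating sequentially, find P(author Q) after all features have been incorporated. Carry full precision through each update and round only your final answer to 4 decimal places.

0.1436

After 'absent': normaliser = 0.3·0.3500 + 0.9·0.3500 + 0.65·0.3000; P(author K) ≈ 0.1707, P(author J) ≈ 0.5122, P(author Q) ≈ 0.3171
After 'absent': normaliser = 0.3·0.1707 + 0.9·0.5122 + 0.65·0.3171; P(author K) ≈ 0.0713, P(author J) ≈ 0.6418, P(author Q) ≈ 0.2869
After 'absent': normaliser = 0.3·0.0713 + 0.9·0.6418 + 0.65·0.2869; P(author K) ≈ 0.0272, P(author J) ≈ 0.7353, P(author Q) ≈ 0.2374
After 'absent': normaliser = 0.3·0.0272 + 0.9·0.7353 + 0.65·0.2374; P(author K) ≈ 0.0099, P(author J) ≈ 0.8029, P(author Q) ≈ 0.1872
After 'absent': normaliser = 0.3·0.0099 + 0.9·0.8029 + 0.65·0.1872; P(author K) ≈ 0.0035, P(author J) ≈ 0.8528, P(author Q) ≈ 0.1436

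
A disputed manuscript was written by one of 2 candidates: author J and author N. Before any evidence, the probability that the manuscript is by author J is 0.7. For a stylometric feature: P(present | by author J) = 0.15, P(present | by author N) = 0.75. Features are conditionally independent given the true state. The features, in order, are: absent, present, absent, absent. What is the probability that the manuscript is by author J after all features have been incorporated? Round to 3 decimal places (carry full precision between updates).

After 'absent': P(author J) = 0.85·0.7000 / (0.85·0.7000 + 0.25·0.3000) ≈ 0.8881
After 'present': P(author J) = 0.15·0.8881 / (0.15·0.8881 + 0.75·0.1119) ≈ 0.6134
After 'absent': P(author J) = 0.85·0.6134 / (0.85·0.6134 + 0.25·0.3866) ≈ 0.8436
After 'absent': P(author J) = 0.85·0.8436 / (0.85·0.8436 + 0.25·0.1564) ≈ 0.9483

0.948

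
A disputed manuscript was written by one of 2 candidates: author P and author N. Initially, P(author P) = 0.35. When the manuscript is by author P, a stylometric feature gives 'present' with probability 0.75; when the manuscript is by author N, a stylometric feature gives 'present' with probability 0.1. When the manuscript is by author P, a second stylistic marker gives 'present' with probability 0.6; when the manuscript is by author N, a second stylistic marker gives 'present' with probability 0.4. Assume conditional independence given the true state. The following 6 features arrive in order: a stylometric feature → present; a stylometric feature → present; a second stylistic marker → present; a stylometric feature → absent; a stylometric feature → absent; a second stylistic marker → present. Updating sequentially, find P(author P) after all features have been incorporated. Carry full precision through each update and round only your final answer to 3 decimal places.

0.840

Apply Bayes' rule sequentially, carrying P(author P) forward.
After a stylometric feature='present': P(author P) = 0.75·0.3500 / (0.75·0.3500 + 0.1·0.6500) ≈ 0.8015
After a stylometric feature='present': P(author P) = 0.75·0.8015 / (0.75·0.8015 + 0.1·0.1985) ≈ 0.9680
After a second stylistic marker='present': P(author P) = 0.6·0.9680 / (0.6·0.9680 + 0.4·0.0320) ≈ 0.9785
After a stylometric feature='absent': P(author P) = 0.25·0.9785 / (0.25·0.9785 + 0.9·0.0215) ≈ 0.9266
After a stylometric feature='absent': P(author P) = 0.25·0.9266 / (0.25·0.9266 + 0.9·0.0734) ≈ 0.7781
After a second stylistic marker='present': P(author P) = 0.6·0.7781 / (0.6·0.7781 + 0.4·0.2219) ≈ 0.8402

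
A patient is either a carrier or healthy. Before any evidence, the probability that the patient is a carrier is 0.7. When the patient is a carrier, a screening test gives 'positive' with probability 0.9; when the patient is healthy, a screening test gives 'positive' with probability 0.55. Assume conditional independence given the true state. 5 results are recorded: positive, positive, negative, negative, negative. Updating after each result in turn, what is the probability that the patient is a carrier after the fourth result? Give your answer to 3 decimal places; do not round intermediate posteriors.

Each posterior becomes the prior for the next update.
After 'positive': P(carrier) = 0.9·0.7000 / (0.9·0.7000 + 0.55·0.3000) ≈ 0.7925
After 'positive': P(carrier) = 0.9·0.7925 / (0.9·0.7925 + 0.55·0.2075) ≈ 0.8620
After 'negative': P(carrier) = 0.1·0.8620 / (0.1·0.8620 + 0.45·0.1380) ≈ 0.5813
After 'negative': P(carrier) = 0.1·0.5813 / (0.1·0.5813 + 0.45·0.4187) ≈ 0.2358

0.236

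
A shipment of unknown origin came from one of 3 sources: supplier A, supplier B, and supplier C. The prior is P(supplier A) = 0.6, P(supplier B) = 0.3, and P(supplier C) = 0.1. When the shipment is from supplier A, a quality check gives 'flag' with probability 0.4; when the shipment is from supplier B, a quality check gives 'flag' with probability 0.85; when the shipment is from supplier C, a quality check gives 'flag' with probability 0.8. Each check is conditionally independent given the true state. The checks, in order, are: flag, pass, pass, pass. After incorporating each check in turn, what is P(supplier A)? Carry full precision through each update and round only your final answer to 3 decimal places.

0.972

After 'flag': normaliser = 0.4·0.6000 + 0.85·0.3000 + 0.8·0.1000; P(supplier A) ≈ 0.4174, P(supplier B) ≈ 0.4435, P(supplier C) ≈ 0.1391
After 'pass': normaliser = 0.6·0.4174 + 0.15·0.4435 + 0.2·0.1391; P(supplier A) ≈ 0.7264, P(supplier B) ≈ 0.1929, P(supplier C) ≈ 0.0807
After 'pass': normaliser = 0.6·0.7264 + 0.15·0.1929 + 0.2·0.0807; P(supplier A) ≈ 0.9063, P(supplier B) ≈ 0.0602, P(supplier C) ≈ 0.0336
After 'pass': normaliser = 0.6·0.9063 + 0.15·0.0602 + 0.2·0.0336; P(supplier A) ≈ 0.9719, P(supplier B) ≈ 0.0161, P(supplier C) ≈ 0.0120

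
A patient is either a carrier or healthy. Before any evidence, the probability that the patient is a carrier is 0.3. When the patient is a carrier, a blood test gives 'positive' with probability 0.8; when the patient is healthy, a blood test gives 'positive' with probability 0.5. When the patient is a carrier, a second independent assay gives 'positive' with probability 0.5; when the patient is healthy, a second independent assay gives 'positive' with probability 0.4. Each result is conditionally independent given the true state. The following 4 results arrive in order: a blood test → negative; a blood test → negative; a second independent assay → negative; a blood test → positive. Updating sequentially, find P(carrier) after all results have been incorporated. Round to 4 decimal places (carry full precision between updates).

0.0838

After a blood test='negative': P(carrier) = 0.2·0.3000 / (0.2·0.3000 + 0.5·0.7000) ≈ 0.1463
After a blood test='negative': P(carrier) = 0.2·0.1463 / (0.2·0.1463 + 0.5·0.8537) ≈ 0.0642
After a second independent assay='negative': P(carrier) = 0.5·0.0642 / (0.5·0.0642 + 0.6·0.9358) ≈ 0.0541
After a blood test='positive': P(carrier) = 0.8·0.0541 / (0.8·0.0541 + 0.5·0.9459) ≈ 0.0838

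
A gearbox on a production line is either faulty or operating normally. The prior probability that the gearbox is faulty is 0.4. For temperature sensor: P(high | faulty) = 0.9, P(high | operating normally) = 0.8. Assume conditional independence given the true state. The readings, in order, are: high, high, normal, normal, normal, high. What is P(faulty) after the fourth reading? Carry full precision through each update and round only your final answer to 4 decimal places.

Apply Bayes' rule sequentially, carrying P(faulty) forward.
After 'high': P(faulty) = 0.9·0.4000 / (0.9·0.4000 + 0.8·0.6000) ≈ 0.4286
After 'high': P(faulty) = 0.9·0.4286 / (0.9·0.4286 + 0.8·0.5714) ≈ 0.4576
After 'normal': P(faulty) = 0.1·0.4576 / (0.1·0.4576 + 0.2·0.5424) ≈ 0.2967
After 'normal': P(faulty) = 0.1·0.2967 / (0.1·0.2967 + 0.2·0.7033) ≈ 0.1742

0.1742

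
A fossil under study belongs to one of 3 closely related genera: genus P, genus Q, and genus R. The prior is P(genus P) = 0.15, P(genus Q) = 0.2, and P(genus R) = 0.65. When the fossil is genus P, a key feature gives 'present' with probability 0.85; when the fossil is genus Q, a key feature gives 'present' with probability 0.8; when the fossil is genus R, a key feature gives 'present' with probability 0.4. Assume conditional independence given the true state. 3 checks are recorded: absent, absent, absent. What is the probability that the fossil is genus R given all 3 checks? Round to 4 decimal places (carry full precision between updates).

After 'absent': normaliser = 0.15·0.1500 + 0.2·0.2000 + 0.6·0.6500; P(genus P) ≈ 0.0497, P(genus Q) ≈ 0.0884, P(genus R) ≈ 0.8619
After 'absent': normaliser = 0.15·0.0497 + 0.2·0.0884 + 0.6·0.8619; P(genus P) ≈ 0.0138, P(genus Q) ≈ 0.0326, P(genus R) ≈ 0.9536
After 'absent': normaliser = 0.15·0.0138 + 0.2·0.0326 + 0.6·0.9536; P(genus P) ≈ 0.0036, P(genus Q) ≈ 0.0112, P(genus R) ≈ 0.9852

0.9852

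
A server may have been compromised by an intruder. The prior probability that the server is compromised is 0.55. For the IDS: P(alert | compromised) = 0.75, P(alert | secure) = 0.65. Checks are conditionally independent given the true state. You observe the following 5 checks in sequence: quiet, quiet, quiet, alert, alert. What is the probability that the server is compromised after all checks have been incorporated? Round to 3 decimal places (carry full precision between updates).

0.372

After 'quiet': P(compromised) = 0.25·0.5500 / (0.25·0.5500 + 0.35·0.4500) ≈ 0.4661
After 'quiet': P(compromised) = 0.25·0.4661 / (0.25·0.4661 + 0.35·0.5339) ≈ 0.3841
After 'quiet': P(compromised) = 0.25·0.3841 / (0.25·0.3841 + 0.35·0.6159) ≈ 0.3082
After 'alert': P(compromised) = 0.75·0.3082 / (0.75·0.3082 + 0.65·0.6918) ≈ 0.3395
After 'alert': P(compromised) = 0.75·0.3395 / (0.75·0.3395 + 0.65·0.6605) ≈ 0.3723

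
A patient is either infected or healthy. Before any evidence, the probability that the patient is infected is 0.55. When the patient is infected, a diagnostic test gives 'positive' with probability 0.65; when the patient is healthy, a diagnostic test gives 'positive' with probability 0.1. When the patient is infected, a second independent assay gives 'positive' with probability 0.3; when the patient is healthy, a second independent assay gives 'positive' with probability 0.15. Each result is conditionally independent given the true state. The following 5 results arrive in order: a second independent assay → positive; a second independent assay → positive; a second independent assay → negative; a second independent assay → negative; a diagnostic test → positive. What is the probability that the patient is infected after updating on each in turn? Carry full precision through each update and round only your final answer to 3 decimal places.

0.956

After a second independent assay='positive': P(infected) = 0.3·0.5500 / (0.3·0.5500 + 0.15·0.4500) ≈ 0.7097
After a second independent assay='positive': P(infected) = 0.3·0.7097 / (0.3·0.7097 + 0.15·0.2903) ≈ 0.8302
After a second independent assay='negative': P(infected) = 0.7·0.8302 / (0.7·0.8302 + 0.85·0.1698) ≈ 0.8010
After a second independent assay='negative': P(infected) = 0.7·0.8010 / (0.7·0.8010 + 0.85·0.1990) ≈ 0.7683
After a diagnostic test='positive': P(infected) = 0.65·0.7683 / (0.65·0.7683 + 0.1·0.2317) ≈ 0.9557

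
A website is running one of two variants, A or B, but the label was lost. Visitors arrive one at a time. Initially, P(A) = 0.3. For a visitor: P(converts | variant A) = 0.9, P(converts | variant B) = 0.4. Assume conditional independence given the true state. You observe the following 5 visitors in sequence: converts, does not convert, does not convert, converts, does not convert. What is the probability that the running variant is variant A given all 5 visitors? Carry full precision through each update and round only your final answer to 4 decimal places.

After 'converts': P(A) = 0.9·0.3000 / (0.9·0.3000 + 0.4·0.7000) ≈ 0.4909
After 'does not convert': P(A) = 0.1·0.4909 / (0.1·0.4909 + 0.6·0.5091) ≈ 0.1385
After 'does not convert': P(A) = 0.1·0.1385 / (0.1·0.1385 + 0.6·0.8615) ≈ 0.0261
After 'converts': P(A) = 0.9·0.0261 / (0.9·0.0261 + 0.4·0.9739) ≈ 0.0568
After 'does not convert': P(A) = 0.1·0.0568 / (0.1·0.0568 + 0.6·0.9432) ≈ 0.0099

0.0099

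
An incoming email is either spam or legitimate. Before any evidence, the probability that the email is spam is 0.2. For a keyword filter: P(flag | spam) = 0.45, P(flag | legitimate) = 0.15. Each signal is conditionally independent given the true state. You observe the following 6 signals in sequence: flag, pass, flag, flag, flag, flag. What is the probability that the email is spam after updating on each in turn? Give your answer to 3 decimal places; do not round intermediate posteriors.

0.975

After 'flag': P(spam) = 0.45·0.2000 / (0.45·0.2000 + 0.15·0.8000) ≈ 0.4286
After 'pass': P(spam) = 0.55·0.4286 / (0.55·0.4286 + 0.85·0.5714) ≈ 0.3267
After 'flag': P(spam) = 0.45·0.3267 / (0.45·0.3267 + 0.15·0.6733) ≈ 0.5928
After 'flag': P(spam) = 0.45·0.5928 / (0.45·0.5928 + 0.15·0.4072) ≈ 0.8137
After 'flag': P(spam) = 0.45·0.8137 / (0.45·0.8137 + 0.15·0.1863) ≈ 0.9291
After 'flag': P(spam) = 0.45·0.9291 / (0.45·0.9291 + 0.15·0.0709) ≈ 0.9752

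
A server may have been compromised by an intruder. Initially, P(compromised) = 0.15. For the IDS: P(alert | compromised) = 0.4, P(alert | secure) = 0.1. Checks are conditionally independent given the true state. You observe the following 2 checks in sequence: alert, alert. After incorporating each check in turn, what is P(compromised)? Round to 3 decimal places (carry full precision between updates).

After 'alert': P(compromised) = 0.4·0.1500 / (0.4·0.1500 + 0.1·0.8500) ≈ 0.4138
After 'alert': P(compromised) = 0.4·0.4138 / (0.4·0.4138 + 0.1·0.5862) ≈ 0.7385

0.738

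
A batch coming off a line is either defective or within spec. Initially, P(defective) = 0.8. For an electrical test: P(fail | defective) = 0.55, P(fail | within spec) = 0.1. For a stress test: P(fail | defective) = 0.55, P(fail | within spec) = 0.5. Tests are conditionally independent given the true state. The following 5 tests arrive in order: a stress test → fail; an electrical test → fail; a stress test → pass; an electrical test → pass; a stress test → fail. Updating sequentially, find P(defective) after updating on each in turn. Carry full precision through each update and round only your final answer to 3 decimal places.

0.923

Each posterior becomes the prior for the next update.
After a stress test='fail': P(defective) = 0.55·0.8000 / (0.55·0.8000 + 0.5·0.2000) ≈ 0.8148
After an electrical test='fail': P(defective) = 0.55·0.8148 / (0.55·0.8148 + 0.1·0.1852) ≈ 0.9603
After a stress test='pass': P(defective) = 0.45·0.9603 / (0.45·0.9603 + 0.5·0.0397) ≈ 0.9561
After an electrical test='pass': P(defective) = 0.45·0.9561 / (0.45·0.9561 + 0.9·0.0439) ≈ 0.9159
After a stress test='fail': P(defective) = 0.55·0.9159 / (0.55·0.9159 + 0.5·0.0841) ≈ 0.9230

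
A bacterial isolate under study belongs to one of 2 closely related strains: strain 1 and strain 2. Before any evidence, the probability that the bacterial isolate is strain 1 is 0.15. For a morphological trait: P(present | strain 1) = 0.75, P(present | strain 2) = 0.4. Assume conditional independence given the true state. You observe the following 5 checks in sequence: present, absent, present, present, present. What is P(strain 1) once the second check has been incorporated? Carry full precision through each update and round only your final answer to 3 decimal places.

After 'present': P(strain 1) = 0.75·0.1500 / (0.75·0.1500 + 0.4·0.8500) ≈ 0.2486
After 'absent': P(strain 1) = 0.25·0.2486 / (0.25·0.2486 + 0.6·0.7514) ≈ 0.1212

0.121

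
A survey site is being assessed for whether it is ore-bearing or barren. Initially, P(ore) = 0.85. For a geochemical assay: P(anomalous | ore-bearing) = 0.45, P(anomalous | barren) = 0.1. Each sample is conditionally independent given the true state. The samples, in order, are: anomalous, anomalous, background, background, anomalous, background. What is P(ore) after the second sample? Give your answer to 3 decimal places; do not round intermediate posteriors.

After 'anomalous': P(ore) = 0.45·0.8500 / (0.45·0.8500 + 0.1·0.1500) ≈ 0.9623
After 'anomalous': P(ore) = 0.45·0.9623 / (0.45·0.9623 + 0.1·0.0377) ≈ 0.9914

0.991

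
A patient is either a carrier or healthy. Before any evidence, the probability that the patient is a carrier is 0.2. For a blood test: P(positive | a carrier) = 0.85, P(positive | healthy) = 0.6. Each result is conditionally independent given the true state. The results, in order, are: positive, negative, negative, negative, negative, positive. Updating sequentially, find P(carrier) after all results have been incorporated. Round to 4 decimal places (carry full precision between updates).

After 'positive': P(carrier) = 0.85·0.2000 / (0.85·0.2000 + 0.6·0.8000) ≈ 0.2615
After 'negative': P(carrier) = 0.15·0.2615 / (0.15·0.2615 + 0.4·0.7385) ≈ 0.1172
After 'negative': P(carrier) = 0.15·0.1172 / (0.15·0.1172 + 0.4·0.8828) ≈ 0.0474
After 'negative': P(carrier) = 0.15·0.0474 / (0.15·0.0474 + 0.4·0.9526) ≈ 0.0183
After 'negative': P(carrier) = 0.15·0.0183 / (0.15·0.0183 + 0.4·0.9817) ≈ 0.0070
After 'positive': P(carrier) = 0.85·0.0070 / (0.85·0.0070 + 0.6·0.9930) ≈ 0.0098

0.0098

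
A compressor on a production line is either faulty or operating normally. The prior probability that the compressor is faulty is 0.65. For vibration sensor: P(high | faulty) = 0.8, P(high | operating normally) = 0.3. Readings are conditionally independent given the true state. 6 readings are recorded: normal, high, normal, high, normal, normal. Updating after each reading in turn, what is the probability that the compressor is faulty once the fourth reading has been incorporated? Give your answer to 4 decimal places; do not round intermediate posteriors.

After 'normal': P(faulty) = 0.2·0.6500 / (0.2·0.6500 + 0.7·0.3500) ≈ 0.3467
After 'high': P(faulty) = 0.8·0.3467 / (0.8·0.3467 + 0.3·0.6533) ≈ 0.5859
After 'normal': P(faulty) = 0.2·0.5859 / (0.2·0.5859 + 0.7·0.4141) ≈ 0.2879
After 'high': P(faulty) = 0.8·0.2879 / (0.8·0.2879 + 0.3·0.7121) ≈ 0.5188

0.5188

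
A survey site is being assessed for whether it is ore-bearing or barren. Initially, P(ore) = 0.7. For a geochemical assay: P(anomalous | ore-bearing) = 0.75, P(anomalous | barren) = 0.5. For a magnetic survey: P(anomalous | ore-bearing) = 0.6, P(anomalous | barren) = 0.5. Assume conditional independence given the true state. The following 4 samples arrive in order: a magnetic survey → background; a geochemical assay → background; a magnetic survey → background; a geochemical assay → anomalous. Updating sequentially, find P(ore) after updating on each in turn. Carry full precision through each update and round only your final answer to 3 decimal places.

0.528

After a magnetic survey='background': P(ore) = 0.4·0.7000 / (0.4·0.7000 + 0.5·0.3000) ≈ 0.6512
After a geochemical assay='background': P(ore) = 0.25·0.6512 / (0.25·0.6512 + 0.5·0.3488) ≈ 0.4828
After a magnetic survey='background': P(ore) = 0.4·0.4828 / (0.4·0.4828 + 0.5·0.5172) ≈ 0.4275
After a geochemical assay='anomalous': P(ore) = 0.75·0.4275 / (0.75·0.4275 + 0.5·0.5725) ≈ 0.5283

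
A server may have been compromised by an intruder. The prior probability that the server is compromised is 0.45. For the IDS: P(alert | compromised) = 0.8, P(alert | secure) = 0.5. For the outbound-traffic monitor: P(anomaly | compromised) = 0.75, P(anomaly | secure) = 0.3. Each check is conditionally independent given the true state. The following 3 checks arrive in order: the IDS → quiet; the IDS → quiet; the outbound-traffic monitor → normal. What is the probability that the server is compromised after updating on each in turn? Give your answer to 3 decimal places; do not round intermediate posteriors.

After the IDS='quiet': P(compromised) = 0.2·0.4500 / (0.2·0.4500 + 0.5·0.5500) ≈ 0.2466
After the IDS='quiet': P(compromised) = 0.2·0.2466 / (0.2·0.2466 + 0.5·0.7534) ≈ 0.1158
After the outbound-traffic monitor='normal': P(compromised) = 0.25·0.1158 / (0.25·0.1158 + 0.7·0.8842) ≈ 0.0447

0.045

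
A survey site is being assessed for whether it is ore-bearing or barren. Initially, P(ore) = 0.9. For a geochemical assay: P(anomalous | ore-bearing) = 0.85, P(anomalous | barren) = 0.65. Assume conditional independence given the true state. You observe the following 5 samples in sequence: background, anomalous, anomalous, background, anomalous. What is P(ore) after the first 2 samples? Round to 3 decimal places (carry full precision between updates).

0.835

Apply Bayes' rule sequentially, carrying P(ore) forward.
After 'background': P(ore) = 0.15·0.9000 / (0.15·0.9000 + 0.35·0.1000) ≈ 0.7941
After 'anomalous': P(ore) = 0.85·0.7941 / (0.85·0.7941 + 0.65·0.2059) ≈ 0.8345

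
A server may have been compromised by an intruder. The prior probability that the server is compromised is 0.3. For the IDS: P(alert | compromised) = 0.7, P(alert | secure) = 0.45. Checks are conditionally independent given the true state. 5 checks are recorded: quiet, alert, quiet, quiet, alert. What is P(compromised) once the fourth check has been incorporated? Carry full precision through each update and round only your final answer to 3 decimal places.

After 'quiet': P(compromised) = 0.3·0.3000 / (0.3·0.3000 + 0.55·0.7000) ≈ 0.1895
After 'alert': P(compromised) = 0.7·0.1895 / (0.7·0.1895 + 0.45·0.8105) ≈ 0.2667
After 'quiet': P(compromised) = 0.3·0.2667 / (0.3·0.2667 + 0.55·0.7333) ≈ 0.1655
After 'quiet': P(compromised) = 0.3·0.1655 / (0.3·0.1655 + 0.55·0.8345) ≈ 0.0976

0.098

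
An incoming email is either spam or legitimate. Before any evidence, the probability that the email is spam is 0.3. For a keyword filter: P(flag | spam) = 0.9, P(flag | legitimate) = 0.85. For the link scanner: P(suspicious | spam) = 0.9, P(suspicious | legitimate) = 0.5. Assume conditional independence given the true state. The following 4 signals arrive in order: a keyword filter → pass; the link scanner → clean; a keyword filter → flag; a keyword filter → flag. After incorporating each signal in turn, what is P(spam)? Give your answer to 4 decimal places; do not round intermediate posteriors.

0.0602

After a keyword filter='pass': P(spam) = 0.1·0.3000 / (0.1·0.3000 + 0.15·0.7000) ≈ 0.2222
After the link scanner='clean': P(spam) = 0.1·0.2222 / (0.1·0.2222 + 0.5·0.7778) ≈ 0.0541
After a keyword filter='flag': P(spam) = 0.9·0.0541 / (0.9·0.0541 + 0.85·0.9459) ≈ 0.0571
After a keyword filter='flag': P(spam) = 0.9·0.0571 / (0.9·0.0571 + 0.85·0.9429) ≈ 0.0602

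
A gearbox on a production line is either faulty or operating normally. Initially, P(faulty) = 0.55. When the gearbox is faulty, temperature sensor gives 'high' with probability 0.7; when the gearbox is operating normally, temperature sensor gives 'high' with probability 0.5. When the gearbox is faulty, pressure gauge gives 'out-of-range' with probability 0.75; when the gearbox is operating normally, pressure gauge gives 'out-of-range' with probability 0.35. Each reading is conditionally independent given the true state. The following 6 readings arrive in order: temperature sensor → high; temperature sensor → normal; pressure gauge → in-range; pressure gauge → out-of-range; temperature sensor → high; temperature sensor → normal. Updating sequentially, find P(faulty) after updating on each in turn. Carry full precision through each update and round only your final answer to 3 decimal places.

0.415

Each posterior becomes the prior for the next update.
After temperature sensor='high': P(faulty) = 0.7·0.5500 / (0.7·0.5500 + 0.5·0.4500) ≈ 0.6311
After temperature sensor='normal': P(faulty) = 0.3·0.6311 / (0.3·0.6311 + 0.5·0.3689) ≈ 0.5066
After pressure gauge='in-range': P(faulty) = 0.25·0.5066 / (0.25·0.5066 + 0.65·0.4934) ≈ 0.2831
After pressure gauge='out-of-range': P(faulty) = 0.75·0.2831 / (0.75·0.2831 + 0.35·0.7169) ≈ 0.4583
After temperature sensor='high': P(faulty) = 0.7·0.4583 / (0.7·0.4583 + 0.5·0.5417) ≈ 0.5423
After temperature sensor='normal': P(faulty) = 0.3·0.5423 / (0.3·0.5423 + 0.5·0.4577) ≈ 0.4155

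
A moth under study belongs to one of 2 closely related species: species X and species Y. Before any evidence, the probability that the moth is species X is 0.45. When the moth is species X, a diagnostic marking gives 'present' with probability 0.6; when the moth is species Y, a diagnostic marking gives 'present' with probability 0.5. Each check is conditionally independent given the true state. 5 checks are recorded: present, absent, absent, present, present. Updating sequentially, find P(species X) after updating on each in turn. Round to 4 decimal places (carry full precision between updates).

Each posterior becomes the prior for the next update.
After 'present': P(species X) = 0.6·0.4500 / (0.6·0.4500 + 0.5·0.5500) ≈ 0.4954
After 'absent': P(species X) = 0.4·0.4954 / (0.4·0.4954 + 0.5·0.5046) ≈ 0.4399
After 'absent': P(species X) = 0.4·0.4399 / (0.4·0.4399 + 0.5·0.5601) ≈ 0.3859
After 'present': P(species X) = 0.6·0.3859 / (0.6·0.3859 + 0.5·0.6141) ≈ 0.4299
After 'present': P(species X) = 0.6·0.4299 / (0.6·0.4299 + 0.5·0.5701) ≈ 0.4750

0.4750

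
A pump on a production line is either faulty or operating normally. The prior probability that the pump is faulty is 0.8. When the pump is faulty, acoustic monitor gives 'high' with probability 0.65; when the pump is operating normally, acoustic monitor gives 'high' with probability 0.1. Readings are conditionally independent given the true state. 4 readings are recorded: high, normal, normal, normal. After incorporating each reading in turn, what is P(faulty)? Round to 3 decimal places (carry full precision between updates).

0.605

After 'high': P(faulty) = 0.65·0.8000 / (0.65·0.8000 + 0.1·0.2000) ≈ 0.9630
After 'normal': P(faulty) = 0.35·0.9630 / (0.35·0.9630 + 0.9·0.0370) ≈ 0.9100
After 'normal': P(faulty) = 0.35·0.9100 / (0.35·0.9100 + 0.9·0.0900) ≈ 0.7972
After 'normal': P(faulty) = 0.35·0.7972 / (0.35·0.7972 + 0.9·0.2028) ≈ 0.6046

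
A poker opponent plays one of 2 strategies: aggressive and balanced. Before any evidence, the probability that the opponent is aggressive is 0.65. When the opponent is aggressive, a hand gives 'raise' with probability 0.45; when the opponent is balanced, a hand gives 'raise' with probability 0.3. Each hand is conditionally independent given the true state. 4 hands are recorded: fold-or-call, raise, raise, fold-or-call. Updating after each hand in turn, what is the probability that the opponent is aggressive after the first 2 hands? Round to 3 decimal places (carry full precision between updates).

0.686

After 'fold-or-call': P(aggressive) = 0.55·0.6500 / (0.55·0.6500 + 0.7·0.3500) ≈ 0.5934
After 'raise': P(aggressive) = 0.45·0.5934 / (0.45·0.5934 + 0.3·0.4066) ≈ 0.6864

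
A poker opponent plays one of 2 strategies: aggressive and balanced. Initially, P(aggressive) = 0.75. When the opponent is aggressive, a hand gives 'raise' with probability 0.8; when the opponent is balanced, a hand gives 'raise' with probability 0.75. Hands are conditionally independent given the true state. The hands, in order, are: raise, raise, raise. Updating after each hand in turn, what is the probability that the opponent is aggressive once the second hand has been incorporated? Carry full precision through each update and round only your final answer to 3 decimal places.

After 'raise': P(aggressive) = 0.8·0.7500 / (0.8·0.7500 + 0.75·0.2500) ≈ 0.7619
After 'raise': P(aggressive) = 0.8·0.7619 / (0.8·0.7619 + 0.75·0.2381) ≈ 0.7734

0.773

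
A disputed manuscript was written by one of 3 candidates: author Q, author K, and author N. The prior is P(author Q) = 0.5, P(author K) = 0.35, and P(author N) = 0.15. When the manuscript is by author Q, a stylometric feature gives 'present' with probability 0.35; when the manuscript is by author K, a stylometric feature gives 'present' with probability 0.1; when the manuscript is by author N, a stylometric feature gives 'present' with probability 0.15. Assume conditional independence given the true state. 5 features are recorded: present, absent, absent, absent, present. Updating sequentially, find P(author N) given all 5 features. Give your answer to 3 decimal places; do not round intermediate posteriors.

0.097

After 'present': normaliser = 0.35·0.5000 + 0.1·0.3500 + 0.15·0.1500; P(author Q) ≈ 0.7527, P(author K) ≈ 0.1505, P(author N) ≈ 0.0968
After 'absent': normaliser = 0.65·0.7527 + 0.9·0.1505 + 0.85·0.0968; P(author Q) ≈ 0.6920, P(author K) ≈ 0.1916, P(author N) ≈ 0.1163
After 'absent': normaliser = 0.65·0.6920 + 0.9·0.1916 + 0.85·0.1163; P(author Q) ≈ 0.6237, P(author K) ≈ 0.2392, P(author N) ≈ 0.1371
After 'absent': normaliser = 0.65·0.6237 + 0.9·0.2392 + 0.85·0.1371; P(author Q) ≈ 0.5499, P(author K) ≈ 0.2920, P(author N) ≈ 0.1581
After 'present': normaliser = 0.35·0.5499 + 0.1·0.2920 + 0.15·0.1581; P(author Q) ≈ 0.7844, P(author K) ≈ 0.1190, P(author N) ≈ 0.0967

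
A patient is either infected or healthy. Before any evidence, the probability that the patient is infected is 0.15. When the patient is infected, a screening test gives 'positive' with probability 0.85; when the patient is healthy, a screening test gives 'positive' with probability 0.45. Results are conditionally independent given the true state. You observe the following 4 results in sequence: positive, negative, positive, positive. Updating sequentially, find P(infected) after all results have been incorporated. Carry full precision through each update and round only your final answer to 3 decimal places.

After 'positive': P(infected) = 0.85·0.1500 / (0.85·0.1500 + 0.45·0.8500) ≈ 0.2500
After 'negative': P(infected) = 0.15·0.2500 / (0.15·0.2500 + 0.55·0.7500) ≈ 0.0833
After 'positive': P(infected) = 0.85·0.0833 / (0.85·0.0833 + 0.45·0.9167) ≈ 0.1466
After 'positive': P(infected) = 0.85·0.1466 / (0.85·0.1466 + 0.45·0.8534) ≈ 0.2449

0.245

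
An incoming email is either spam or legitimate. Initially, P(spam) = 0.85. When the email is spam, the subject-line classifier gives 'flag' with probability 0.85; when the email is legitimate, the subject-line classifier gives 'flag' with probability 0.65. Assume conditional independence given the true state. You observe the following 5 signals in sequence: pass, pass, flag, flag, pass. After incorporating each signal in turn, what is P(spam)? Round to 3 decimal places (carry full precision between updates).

Each posterior becomes the prior for the next update.
After 'pass': P(spam) = 0.15·0.8500 / (0.15·0.8500 + 0.35·0.1500) ≈ 0.7083
After 'pass': P(spam) = 0.15·0.7083 / (0.15·0.7083 + 0.35·0.2917) ≈ 0.5100
After 'flag': P(spam) = 0.85·0.5100 / (0.85·0.5100 + 0.65·0.4900) ≈ 0.5765
After 'flag': P(spam) = 0.85·0.5765 / (0.85·0.5765 + 0.65·0.4235) ≈ 0.6403
After 'pass': P(spam) = 0.15·0.6403 / (0.15·0.6403 + 0.35·0.3597) ≈ 0.4327

0.433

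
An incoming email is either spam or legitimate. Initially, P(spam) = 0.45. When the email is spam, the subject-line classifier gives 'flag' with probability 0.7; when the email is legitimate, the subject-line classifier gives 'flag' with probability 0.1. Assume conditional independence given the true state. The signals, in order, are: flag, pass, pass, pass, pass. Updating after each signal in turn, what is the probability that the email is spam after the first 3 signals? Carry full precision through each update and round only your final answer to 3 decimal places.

Each posterior becomes the prior for the next update.
After 'flag': P(spam) = 0.7·0.4500 / (0.7·0.4500 + 0.1·0.5500) ≈ 0.8514
After 'pass': P(spam) = 0.3·0.8514 / (0.3·0.8514 + 0.9·0.1486) ≈ 0.6562
After 'pass': P(spam) = 0.3·0.6562 / (0.3·0.6562 + 0.9·0.3438) ≈ 0.3889

0.389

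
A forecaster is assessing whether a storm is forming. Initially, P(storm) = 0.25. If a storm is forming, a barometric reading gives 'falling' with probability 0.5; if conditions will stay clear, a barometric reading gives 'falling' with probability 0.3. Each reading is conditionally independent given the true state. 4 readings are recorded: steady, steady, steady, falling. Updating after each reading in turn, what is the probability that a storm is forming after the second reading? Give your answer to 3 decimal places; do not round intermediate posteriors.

0.145

After 'steady': P(storm) = 0.5·0.2500 / (0.5·0.2500 + 0.7·0.7500) ≈ 0.1923
After 'steady': P(storm) = 0.5·0.1923 / (0.5·0.1923 + 0.7·0.8077) ≈ 0.1453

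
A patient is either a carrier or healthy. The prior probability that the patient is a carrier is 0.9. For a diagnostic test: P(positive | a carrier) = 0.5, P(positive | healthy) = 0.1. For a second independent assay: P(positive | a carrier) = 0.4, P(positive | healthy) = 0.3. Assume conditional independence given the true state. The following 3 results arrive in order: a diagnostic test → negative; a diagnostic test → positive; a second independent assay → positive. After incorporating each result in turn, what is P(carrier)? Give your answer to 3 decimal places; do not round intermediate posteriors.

After a diagnostic test='negative': P(carrier) = 0.5·0.9000 / (0.5·0.9000 + 0.9·0.1000) ≈ 0.8333
After a diagnostic test='positive': P(carrier) = 0.5·0.8333 / (0.5·0.8333 + 0.1·0.1667) ≈ 0.9615
After a second independent assay='positive': P(carrier) = 0.4·0.9615 / (0.4·0.9615 + 0.3·0.0385) ≈ 0.9709

0.971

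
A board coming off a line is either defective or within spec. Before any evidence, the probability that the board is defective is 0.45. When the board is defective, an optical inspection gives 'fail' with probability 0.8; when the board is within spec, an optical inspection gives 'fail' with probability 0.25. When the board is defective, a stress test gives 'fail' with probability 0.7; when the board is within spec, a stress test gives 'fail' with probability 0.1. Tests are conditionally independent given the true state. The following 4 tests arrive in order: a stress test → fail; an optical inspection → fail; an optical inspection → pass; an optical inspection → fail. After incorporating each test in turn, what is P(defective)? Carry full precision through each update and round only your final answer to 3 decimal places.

After a stress test='fail': P(defective) = 0.7·0.4500 / (0.7·0.4500 + 0.1·0.5500) ≈ 0.8514
After an optical inspection='fail': P(defective) = 0.8·0.8514 / (0.8·0.8514 + 0.25·0.1486) ≈ 0.9483
After an optical inspection='pass': P(defective) = 0.2·0.9483 / (0.2·0.9483 + 0.75·0.0517) ≈ 0.8301
After an optical inspection='fail': P(defective) = 0.8·0.8301 / (0.8·0.8301 + 0.25·0.1699) ≈ 0.9399

0.940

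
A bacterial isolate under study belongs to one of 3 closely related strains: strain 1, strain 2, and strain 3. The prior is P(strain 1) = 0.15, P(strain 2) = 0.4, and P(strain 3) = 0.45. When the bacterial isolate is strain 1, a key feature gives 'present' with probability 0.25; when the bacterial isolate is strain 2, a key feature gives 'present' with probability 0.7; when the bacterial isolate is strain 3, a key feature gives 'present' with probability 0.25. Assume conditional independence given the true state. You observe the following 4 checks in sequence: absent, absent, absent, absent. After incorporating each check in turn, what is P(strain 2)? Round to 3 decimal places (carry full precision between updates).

0.017

After 'absent': normaliser = 0.75·0.1500 + 0.3·0.4000 + 0.75·0.4500; P(strain 1) ≈ 0.1974, P(strain 2) ≈ 0.2105, P(strain 3) ≈ 0.5921
After 'absent': normaliser = 0.75·0.1974 + 0.3·0.2105 + 0.75·0.5921; P(strain 1) ≈ 0.2259, P(strain 2) ≈ 0.0964, P(strain 3) ≈ 0.6777
After 'absent': normaliser = 0.75·0.2259 + 0.3·0.0964 + 0.75·0.6777; P(strain 1) ≈ 0.2398, P(strain 2) ≈ 0.0409, P(strain 3) ≈ 0.7193
After 'absent': normaliser = 0.75·0.2398 + 0.3·0.0409 + 0.75·0.7193; P(strain 1) ≈ 0.2458, P(strain 2) ≈ 0.0168, P(strain 3) ≈ 0.7374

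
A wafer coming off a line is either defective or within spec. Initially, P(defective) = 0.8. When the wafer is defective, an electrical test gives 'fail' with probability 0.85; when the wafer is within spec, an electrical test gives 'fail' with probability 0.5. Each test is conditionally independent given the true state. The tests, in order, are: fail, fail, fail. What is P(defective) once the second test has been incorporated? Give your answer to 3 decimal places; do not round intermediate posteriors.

0.920

After 'fail': P(defective) = 0.85·0.8000 / (0.85·0.8000 + 0.5·0.2000) ≈ 0.8718
After 'fail': P(defective) = 0.85·0.8718 / (0.85·0.8718 + 0.5·0.1282) ≈ 0.9204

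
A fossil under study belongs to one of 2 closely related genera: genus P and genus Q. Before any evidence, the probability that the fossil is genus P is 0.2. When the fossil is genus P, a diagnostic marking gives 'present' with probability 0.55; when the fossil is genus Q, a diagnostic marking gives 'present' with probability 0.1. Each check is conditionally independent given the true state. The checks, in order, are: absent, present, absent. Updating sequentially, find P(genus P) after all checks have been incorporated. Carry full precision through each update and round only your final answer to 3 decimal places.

0.256

After 'absent': P(genus P) = 0.45·0.2000 / (0.45·0.2000 + 0.9·0.8000) ≈ 0.1111
After 'present': P(genus P) = 0.55·0.1111 / (0.55·0.1111 + 0.1·0.8889) ≈ 0.4074
After 'absent': P(genus P) = 0.45·0.4074 / (0.45·0.4074 + 0.9·0.5926) ≈ 0.2558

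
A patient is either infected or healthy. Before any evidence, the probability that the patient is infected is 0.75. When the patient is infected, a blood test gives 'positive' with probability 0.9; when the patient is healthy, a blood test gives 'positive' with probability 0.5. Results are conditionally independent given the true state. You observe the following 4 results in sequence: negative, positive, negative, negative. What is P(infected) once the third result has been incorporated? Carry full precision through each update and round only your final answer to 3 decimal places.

0.178

After 'negative': P(infected) = 0.1·0.7500 / (0.1·0.7500 + 0.5·0.2500) ≈ 0.3750
After 'positive': P(infected) = 0.9·0.3750 / (0.9·0.3750 + 0.5·0.6250) ≈ 0.5192
After 'negative': P(infected) = 0.1·0.5192 / (0.1·0.5192 + 0.5·0.4808) ≈ 0.1776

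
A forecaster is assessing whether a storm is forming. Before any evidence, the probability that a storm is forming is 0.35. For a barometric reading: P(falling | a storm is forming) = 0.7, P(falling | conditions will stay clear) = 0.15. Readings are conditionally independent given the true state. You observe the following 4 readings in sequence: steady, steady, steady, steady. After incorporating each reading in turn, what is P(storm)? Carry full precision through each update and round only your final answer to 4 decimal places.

After 'steady': P(storm) = 0.3·0.3500 / (0.3·0.3500 + 0.85·0.6500) ≈ 0.1597
After 'steady': P(storm) = 0.3·0.1597 / (0.3·0.1597 + 0.85·0.8403) ≈ 0.0629
After 'steady': P(storm) = 0.3·0.0629 / (0.3·0.0629 + 0.85·0.9371) ≈ 0.0231
After 'steady': P(storm) = 0.3·0.0231 / (0.3·0.0231 + 0.85·0.9769) ≈ 0.0083

0.0083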